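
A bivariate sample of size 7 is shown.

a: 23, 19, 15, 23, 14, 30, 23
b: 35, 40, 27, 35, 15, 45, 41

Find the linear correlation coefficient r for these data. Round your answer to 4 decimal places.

0.8349

n = 7, Σa = 147, Σb = 238, Σa² = 3269, Σb² = 8710, Σab = 5278
nΣab − ΣaΣb = 36946 − 34986 = 1960
nΣa² − (Σa)² = 22883 − 21609 = 1274; nΣb² − (Σb)² = 60970 − 56644 = 4326
r = 1960 / √(1274 × 4326) = 1960 / 2347.6209 ≈ 0.8349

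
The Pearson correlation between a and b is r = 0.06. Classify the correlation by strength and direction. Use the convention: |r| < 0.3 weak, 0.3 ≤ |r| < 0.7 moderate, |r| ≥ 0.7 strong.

r = 0.06 > 0 so the relationship is positive.
|r| = 0.06, which falls in the weak range.

weak positive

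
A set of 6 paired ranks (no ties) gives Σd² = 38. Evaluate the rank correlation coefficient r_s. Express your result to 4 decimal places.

-0.0857

ρ = 1 − 6Σd² / [n(n²−1)] = 1 − 6×38 / (6×35)
  = 1 − 228/210 = 1 − 1.08571 ≈ -0.0857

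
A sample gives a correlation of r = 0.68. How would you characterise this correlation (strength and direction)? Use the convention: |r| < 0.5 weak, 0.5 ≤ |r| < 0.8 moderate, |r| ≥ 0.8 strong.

r = 0.68 > 0 so the relationship is positive.
|r| = 0.68, which falls in the moderate range.

moderate positive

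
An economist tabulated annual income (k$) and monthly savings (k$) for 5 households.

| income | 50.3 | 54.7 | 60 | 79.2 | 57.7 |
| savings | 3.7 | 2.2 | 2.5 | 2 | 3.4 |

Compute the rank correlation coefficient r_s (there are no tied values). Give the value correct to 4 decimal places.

-0.7000

Rank income: 1, 2, 4, 5, 3
Rank savings: 5, 2, 3, 1, 4
d = rank(income) − rank(savings): -4, 0, 1, 4, -1; Σd² = 34
ρ = 1 − 6Σd² / [n(n²−1)] = 1 − 6×34 / (5×24) = 1 − 204/120 ≈ -0.7000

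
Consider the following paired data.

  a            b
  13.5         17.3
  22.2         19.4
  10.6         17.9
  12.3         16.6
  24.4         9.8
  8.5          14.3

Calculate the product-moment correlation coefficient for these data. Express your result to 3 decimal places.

n = 6, Σa = 91.5, Σb = 95.3, Σa² = 1606.35, Σb² = 1572.15, Σab = 1418.82
nΣab − ΣaΣb = 8512.92 − 8719.95 = -207.03
nΣa² − (Σa)² = 9638.1 − 8372.25 = 1265.85; nΣb² − (Σb)² = 9432.9 − 9082.09 = 350.81
r = -207.03 / √(1265.85 × 350.81) = -207.03 / 666.3879 ≈ -0.311

-0.311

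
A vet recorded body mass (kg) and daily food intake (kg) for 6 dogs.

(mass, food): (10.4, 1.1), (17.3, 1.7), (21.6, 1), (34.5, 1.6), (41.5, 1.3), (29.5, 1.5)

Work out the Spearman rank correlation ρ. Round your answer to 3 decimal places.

Rank mass: 1, 2, 3, 5, 6, 4
Rank food: 2, 6, 1, 5, 3, 4
d = rank(mass) − rank(food): -1, -4, 2, 0, 3, 0; Σd² = 30
ρ = 1 − 6Σd² / [n(n²−1)] = 1 − 6×30 / (6×35) = 1 − 180/210 ≈ 0.143

0.143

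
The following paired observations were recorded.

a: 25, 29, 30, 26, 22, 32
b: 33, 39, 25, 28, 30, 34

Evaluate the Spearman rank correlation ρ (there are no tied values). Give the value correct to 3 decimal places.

0.143

Rank a: 2, 4, 5, 3, 1, 6
Rank b: 4, 6, 1, 2, 3, 5
d = rank(a) − rank(b): -2, -2, 4, 1, -2, 1; Σd² = 30
ρ = 1 − 6Σd² / [n(n²−1)] = 1 − 6×30 / (6×35) = 1 − 180/210 ≈ 0.143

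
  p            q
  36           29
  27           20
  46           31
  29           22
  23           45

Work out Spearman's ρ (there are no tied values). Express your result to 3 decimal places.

Rank p: 4, 2, 5, 3, 1
Rank q: 3, 1, 4, 2, 5
d = rank(p) − rank(q): 1, 1, 1, 1, -4; Σd² = 20
ρ = 1 − 6Σd² / [n(n²−1)] = 1 − 6×20 / (5×24) = 1 − 120/120 ≈ 0.000

0.000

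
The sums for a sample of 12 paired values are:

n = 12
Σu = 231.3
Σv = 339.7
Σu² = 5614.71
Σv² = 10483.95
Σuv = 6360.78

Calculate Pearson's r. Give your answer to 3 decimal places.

r = (nΣuv − ΣuΣv) / √[(nΣu² − (Σu)²)(nΣv² − (Σv)²)]
Numerator: 12×6360.78 − 231.3×339.7 = -2243.25
Denominator: √[(67376.52 − 53499.69)(125807.4 − 115396.09)] = √[13876.83 × 10411.31] = 12019.8161
r = -2243.25 / 12019.8161 ≈ -0.187

-0.187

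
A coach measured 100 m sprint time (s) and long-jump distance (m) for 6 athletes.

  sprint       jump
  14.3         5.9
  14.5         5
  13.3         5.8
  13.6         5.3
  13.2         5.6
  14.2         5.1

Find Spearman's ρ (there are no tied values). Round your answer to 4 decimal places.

Rank sprint: 5, 6, 2, 3, 1, 4
Rank jump: 6, 1, 5, 3, 4, 2
d = rank(sprint) − rank(jump): -1, 5, -3, 0, -3, 2; Σd² = 48
ρ = 1 − 6Σd² / [n(n²−1)] = 1 − 6×48 / (6×35) = 1 − 288/210 ≈ -0.3714

-0.3714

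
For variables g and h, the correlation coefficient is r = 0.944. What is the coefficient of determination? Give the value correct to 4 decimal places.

r² = (0.944)² = 0.8911

0.8911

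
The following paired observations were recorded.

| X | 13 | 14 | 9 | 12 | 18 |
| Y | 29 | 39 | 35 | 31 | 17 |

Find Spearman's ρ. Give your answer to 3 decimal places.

Rank X: 3, 4, 1, 2, 5
Rank Y: 2, 5, 4, 3, 1
d = rank(X) − rank(Y): 1, -1, -3, -1, 4; Σd² = 28
ρ = 1 − 6Σd² / [n(n²−1)] = 1 − 6×28 / (5×24) = 1 − 168/120 ≈ -0.400

-0.400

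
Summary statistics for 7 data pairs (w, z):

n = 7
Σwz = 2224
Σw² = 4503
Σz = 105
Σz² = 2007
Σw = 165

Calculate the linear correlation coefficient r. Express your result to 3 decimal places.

-0.487

r = (nΣwz − ΣwΣz) / √[(nΣw² − (Σw)²)(nΣz² − (Σz)²)]
Numerator: 7×2224 − 165×105 = -1757
Denominator: √[(31521 − 27225)(14049 − 11025)] = √[4296 × 3024] = 3604.3174
r = -1757 / 3604.3174 ≈ -0.487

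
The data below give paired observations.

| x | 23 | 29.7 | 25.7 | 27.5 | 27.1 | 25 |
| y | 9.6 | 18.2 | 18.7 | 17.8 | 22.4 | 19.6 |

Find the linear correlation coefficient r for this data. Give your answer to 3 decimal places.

0.589

n = 6, Σx = 158, Σy = 106.3, Σx² = 4187.24, Σy² = 1975.85, Σxy = 2828.47
nΣxy − ΣxΣy = 16970.82 − 16795.4 = 175.42
nΣx² − (Σx)² = 25123.44 − 24964 = 159.44; nΣy² − (Σy)² = 11855.1 − 11299.69 = 555.41
r = 175.42 / √(159.44 × 555.41) = 175.42 / 297.5812 ≈ 0.589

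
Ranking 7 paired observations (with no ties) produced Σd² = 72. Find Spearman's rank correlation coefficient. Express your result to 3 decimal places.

-0.286

ρ = 1 − 6Σd² / [n(n²−1)] = 1 − 6×72 / (7×48)
  = 1 − 432/336 = 1 − 1.2857 ≈ -0.286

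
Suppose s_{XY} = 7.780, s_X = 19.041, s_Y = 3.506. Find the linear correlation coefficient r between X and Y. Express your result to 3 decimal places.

r = Cov(X,Y) / (s_X · s_Y) = 7.780 / (19.041 × 3.506)
  = 7.780 / 66.7577 ≈ 0.117

0.117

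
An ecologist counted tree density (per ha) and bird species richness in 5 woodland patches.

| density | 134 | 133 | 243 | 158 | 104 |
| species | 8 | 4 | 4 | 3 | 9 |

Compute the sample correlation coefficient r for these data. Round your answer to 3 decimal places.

n = 5, Σx = 772, Σy = 28, Σx² = 130474, Σy² = 186, Σxy = 3986
nΣxy − ΣxΣy = 19930 − 21616 = -1686
nΣx² − (Σx)² = 652370 − 595984 = 56386; nΣy² − (Σy)² = 930 − 784 = 146
r = -1686 / √(56386 × 146) = -1686 / 2869.2083 ≈ -0.588

-0.588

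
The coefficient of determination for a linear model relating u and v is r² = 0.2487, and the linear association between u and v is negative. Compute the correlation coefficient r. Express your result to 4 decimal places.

|r| = √0.2487 = 0.4987
The association is negative, so r = −0.4987.

-0.4987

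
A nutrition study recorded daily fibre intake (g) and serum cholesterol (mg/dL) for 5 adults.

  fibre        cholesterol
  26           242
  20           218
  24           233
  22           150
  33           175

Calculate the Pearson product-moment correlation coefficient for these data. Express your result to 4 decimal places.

-0.1659

n = 5, Σx = 125, Σy = 1018, Σx² = 3225, Σy² = 213502, Σxy = 25319
nΣxy − ΣxΣy = 126595 − 127250 = -655
nΣx² − (Σx)² = 16125 − 15625 = 500; nΣy² − (Σy)² = 1067510 − 1036324 = 31186
r = -655 / √(500 × 31186) = -655 / 3948.7973 ≈ -0.1659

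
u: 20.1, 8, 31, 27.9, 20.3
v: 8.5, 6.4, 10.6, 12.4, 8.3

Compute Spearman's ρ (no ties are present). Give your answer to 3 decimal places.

0.800

Rank u: 2, 1, 5, 4, 3
Rank v: 3, 1, 4, 5, 2
d = rank(u) − rank(v): -1, 0, 1, -1, 1; Σd² = 4
ρ = 1 − 6Σd² / [n(n²−1)] = 1 − 6×4 / (5×24) = 1 − 24/120 ≈ 0.800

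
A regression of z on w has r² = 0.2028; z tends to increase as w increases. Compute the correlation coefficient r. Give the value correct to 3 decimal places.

0.450

|r| = √0.2028 = 0.450
The association is positive, so r = 0.450.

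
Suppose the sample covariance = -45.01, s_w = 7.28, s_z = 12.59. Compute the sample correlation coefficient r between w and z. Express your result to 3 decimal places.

r = Cov(w,z) / (s_w · s_z) = -45.01 / (7.28 × 12.59)
  = -45.01 / 91.6552 ≈ -0.491

-0.491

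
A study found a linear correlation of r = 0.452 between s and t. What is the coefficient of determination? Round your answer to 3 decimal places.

0.204

r² = (0.452)² = 0.204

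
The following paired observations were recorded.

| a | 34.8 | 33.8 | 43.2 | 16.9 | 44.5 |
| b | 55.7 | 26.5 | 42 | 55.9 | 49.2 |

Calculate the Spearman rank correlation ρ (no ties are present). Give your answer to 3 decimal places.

Rank a: 3, 2, 4, 1, 5
Rank b: 4, 1, 2, 5, 3
d = rank(a) − rank(b): -1, 1, 2, -4, 2; Σd² = 26
ρ = 1 − 6Σd² / [n(n²−1)] = 1 − 6×26 / (5×24) = 1 − 156/120 ≈ -0.300

-0.300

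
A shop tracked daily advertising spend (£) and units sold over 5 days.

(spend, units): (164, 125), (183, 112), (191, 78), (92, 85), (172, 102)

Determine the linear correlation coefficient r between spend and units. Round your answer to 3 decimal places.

0.242

n = 5, Σx = 802, Σy = 502, Σx² = 134914, Σy² = 51882, Σxy = 81258
nΣxy − ΣxΣy = 406290 − 402604 = 3686
nΣx² − (Σx)² = 674570 − 643204 = 31366; nΣy² − (Σy)² = 259410 − 252004 = 7406
r = 3686 / √(31366 × 7406) = 3686 / 15241.2793 ≈ 0.242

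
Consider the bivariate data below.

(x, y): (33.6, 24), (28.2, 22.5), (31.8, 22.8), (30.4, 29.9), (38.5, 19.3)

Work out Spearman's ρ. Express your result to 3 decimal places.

Rank x: 4, 1, 3, 2, 5
Rank y: 4, 2, 3, 5, 1
d = rank(x) − rank(y): 0, -1, 0, -3, 4; Σd² = 26
ρ = 1 − 6Σd² / [n(n²−1)] = 1 − 6×26 / (5×24) = 1 − 156/120 ≈ -0.300

-0.300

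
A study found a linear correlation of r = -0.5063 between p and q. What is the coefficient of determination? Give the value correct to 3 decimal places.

r² = (-0.5063)² = 0.256

0.256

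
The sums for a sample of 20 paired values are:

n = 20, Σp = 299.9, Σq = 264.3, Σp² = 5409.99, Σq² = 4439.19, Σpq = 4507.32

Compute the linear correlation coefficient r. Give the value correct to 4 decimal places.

0.5854

r = (nΣpq − ΣpΣq) / √[(nΣp² − (Σp)²)(nΣq² − (Σq)²)]
Numerator: 20×4507.32 − 299.9×264.3 = 10882.83
Denominator: √[(108199.8 − 89940.01)(88783.8 − 69854.49)] = √[18259.79 × 18929.31] = 18591.5364
r = 10882.83 / 18591.5364 ≈ 0.5854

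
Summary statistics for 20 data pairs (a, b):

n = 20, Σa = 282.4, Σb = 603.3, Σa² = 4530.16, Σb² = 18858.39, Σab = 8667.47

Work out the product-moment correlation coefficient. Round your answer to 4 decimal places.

r = (nΣab − ΣaΣb) / √[(nΣa² − (Σa)²)(nΣb² − (Σb)²)]
Numerator: 20×8667.47 − 282.4×603.3 = 2977.48
Denominator: √[(90603.2 − 79749.76)(377167.8 − 363970.89)] = √[10853.44 × 13196.91] = 11967.9518
r = 2977.48 / 11967.9518 ≈ 0.2488

0.2488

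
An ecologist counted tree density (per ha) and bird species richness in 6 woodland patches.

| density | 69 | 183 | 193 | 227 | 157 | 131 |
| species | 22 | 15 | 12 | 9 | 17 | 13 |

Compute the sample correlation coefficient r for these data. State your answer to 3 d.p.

n = 6, Σx = 960, Σy = 88, Σx² = 168838, Σy² = 1392, Σxy = 12994
nΣxy − ΣxΣy = 77964 − 84480 = -6516
nΣx² − (Σx)² = 1013028 − 921600 = 91428; nΣy² − (Σy)² = 8352 − 7744 = 608
r = -6516 / √(91428 × 608) = -6516 / 7455.7511 ≈ -0.874

-0.874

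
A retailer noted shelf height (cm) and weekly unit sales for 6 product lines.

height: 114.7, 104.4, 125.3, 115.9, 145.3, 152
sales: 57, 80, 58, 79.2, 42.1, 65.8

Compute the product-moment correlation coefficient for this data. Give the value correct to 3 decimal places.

n = 6, Σx = 757.6, Σy = 382.1, Σx² = 97404.44, Σy² = 25387.69, Σxy = 47455.31
nΣxy − ΣxΣy = 284731.86 − 289478.96 = -4747.1
nΣx² − (Σx)² = 584426.64 − 573957.76 = 10468.88; nΣy² − (Σy)² = 152326.14 − 146000.41 = 6325.73
r = -4747.1 / √(10468.88 × 6325.73) = -4747.1 / 8137.7705 ≈ -0.583

-0.583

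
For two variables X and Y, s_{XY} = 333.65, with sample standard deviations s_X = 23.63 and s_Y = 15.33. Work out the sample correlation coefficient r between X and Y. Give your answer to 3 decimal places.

r = Cov(X,Y) / (s_X · s_Y) = 333.65 / (23.63 × 15.33)
  = 333.65 / 362.2479 ≈ 0.921

0.921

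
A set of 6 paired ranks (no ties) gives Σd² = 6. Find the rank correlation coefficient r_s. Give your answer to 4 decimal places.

ρ = 1 − 6Σd² / [n(n²−1)] = 1 − 6×6 / (6×35)
  = 1 − 36/210 = 1 − 0.17143 ≈ 0.8286

0.8286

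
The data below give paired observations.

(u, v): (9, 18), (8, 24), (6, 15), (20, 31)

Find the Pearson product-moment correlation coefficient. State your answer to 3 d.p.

n = 4, Σu = 43, Σv = 88, Σu² = 581, Σv² = 2086, Σuv = 1064
nΣuv − ΣuΣv = 4256 − 3784 = 472
nΣu² − (Σu)² = 2324 − 1849 = 475; nΣv² − (Σv)² = 8344 − 7744 = 600
r = 472 / √(475 × 600) = 472 / 533.8539 ≈ 0.884

0.884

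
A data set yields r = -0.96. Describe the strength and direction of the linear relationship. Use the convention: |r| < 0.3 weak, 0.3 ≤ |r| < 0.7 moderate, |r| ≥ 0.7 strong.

strong negative

r = -0.96 < 0 so the relationship is negative.
|r| = 0.96, which falls in the strong range.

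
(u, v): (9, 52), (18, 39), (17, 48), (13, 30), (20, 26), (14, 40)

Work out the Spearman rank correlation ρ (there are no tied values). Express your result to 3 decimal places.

-0.600

Rank u: 1, 5, 4, 2, 6, 3
Rank v: 6, 3, 5, 2, 1, 4
d = rank(u) − rank(v): -5, 2, -1, 0, 5, -1; Σd² = 56
ρ = 1 − 6Σd² / [n(n²−1)] = 1 − 6×56 / (6×35) = 1 − 336/210 ≈ -0.600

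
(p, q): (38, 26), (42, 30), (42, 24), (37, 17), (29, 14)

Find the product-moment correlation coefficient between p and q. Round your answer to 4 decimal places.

0.8394

n = 5, Σp = 188, Σq = 111, Σp² = 7182, Σq² = 2637, Σpq = 4291
nΣpq − ΣpΣq = 21455 − 20868 = 587
nΣp² − (Σp)² = 35910 − 35344 = 566; nΣq² − (Σq)² = 13185 − 12321 = 864
r = 587 / √(566 × 864) = 587 / 699.3025 ≈ 0.8394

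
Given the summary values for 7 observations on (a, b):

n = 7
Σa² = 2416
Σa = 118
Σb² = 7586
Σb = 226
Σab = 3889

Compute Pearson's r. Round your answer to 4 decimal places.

r = (nΣab − ΣaΣb) / √[(nΣa² − (Σa)²)(nΣb² − (Σb)²)]
Numerator: 7×3889 − 118×226 = 555
Denominator: √[(16912 − 13924)(53102 − 51076)] = √[2988 × 2026] = 2460.4244
r = 555 / 2460.4244 ≈ 0.2256

0.2256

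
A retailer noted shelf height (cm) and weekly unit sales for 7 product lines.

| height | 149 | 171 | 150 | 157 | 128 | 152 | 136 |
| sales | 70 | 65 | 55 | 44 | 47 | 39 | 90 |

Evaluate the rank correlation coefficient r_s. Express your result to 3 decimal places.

Rank height: 3, 7, 4, 6, 1, 5, 2
Rank sales: 6, 5, 4, 2, 3, 1, 7
d = rank(height) − rank(sales): -3, 2, 0, 4, -2, 4, -5; Σd² = 74
ρ = 1 − 6Σd² / [n(n²−1)] = 1 − 6×74 / (7×48) = 1 − 444/336 ≈ -0.321

-0.321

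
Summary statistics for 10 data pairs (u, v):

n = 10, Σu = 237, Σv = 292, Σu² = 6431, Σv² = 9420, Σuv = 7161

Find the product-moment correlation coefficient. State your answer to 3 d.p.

0.282

r = (nΣuv − ΣuΣv) / √[(nΣu² − (Σu)²)(nΣv² − (Σv)²)]
Numerator: 10×7161 − 237×292 = 2406
Denominator: √[(64310 − 56169)(94200 − 85264)] = √[8141 × 8936] = 8529.2424
r = 2406 / 8529.2424 ≈ 0.282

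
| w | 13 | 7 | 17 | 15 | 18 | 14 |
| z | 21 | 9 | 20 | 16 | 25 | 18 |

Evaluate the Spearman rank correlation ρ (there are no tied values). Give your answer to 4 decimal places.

Rank w: 2, 1, 5, 4, 6, 3
Rank z: 5, 1, 4, 2, 6, 3
d = rank(w) − rank(z): -3, 0, 1, 2, 0, 0; Σd² = 14
ρ = 1 − 6Σd² / [n(n²−1)] = 1 − 6×14 / (6×35) = 1 − 84/210 ≈ 0.6000

0.6000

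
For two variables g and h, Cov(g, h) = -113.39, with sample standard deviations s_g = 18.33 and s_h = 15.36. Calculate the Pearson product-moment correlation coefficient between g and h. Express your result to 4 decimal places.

-0.4027

r = Cov(g,h) / (s_g · s_h) = -113.39 / (18.33 × 15.36)
  = -113.39 / 281.5488 ≈ -0.4027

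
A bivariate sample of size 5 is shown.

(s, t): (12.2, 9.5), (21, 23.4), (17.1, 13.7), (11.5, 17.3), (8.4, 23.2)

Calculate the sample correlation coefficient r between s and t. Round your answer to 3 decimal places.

0.104

n = 5, Σs = 70.2, Σt = 87.1, Σs² = 1085.06, Σt² = 1663.03, Σst = 1235.4
nΣst − ΣsΣt = 6177 − 6114.42 = 62.58
nΣs² − (Σs)² = 5425.3 − 4928.04 = 497.26; nΣt² − (Σt)² = 8315.15 − 7586.41 = 728.74
r = 62.58 / √(497.26 × 728.74) = 62.58 / 601.9745 ≈ 0.104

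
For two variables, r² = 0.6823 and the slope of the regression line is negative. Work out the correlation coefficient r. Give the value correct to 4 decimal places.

-0.8260

|r| = √0.6823 = 0.8260
The association is negative, so r = −0.8260.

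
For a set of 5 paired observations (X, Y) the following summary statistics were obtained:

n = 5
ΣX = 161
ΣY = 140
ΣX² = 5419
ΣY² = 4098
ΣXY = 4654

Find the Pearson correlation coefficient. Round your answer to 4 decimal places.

0.7142

r = (nΣXY − ΣXΣY) / √[(nΣX² − (ΣX)²)(nΣY² − (ΣY)²)]
Numerator: 5×4654 − 161×140 = 730
Denominator: √[(27095 − 25921)(20490 − 19600)] = √[1174 × 890] = 1022.1839
r = 730 / 1022.1839 ≈ 0.7142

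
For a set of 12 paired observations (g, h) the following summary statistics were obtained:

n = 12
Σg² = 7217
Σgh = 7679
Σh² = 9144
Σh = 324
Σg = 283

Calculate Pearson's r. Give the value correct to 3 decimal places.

r = (nΣgh − ΣgΣh) / √[(nΣg² − (Σg)²)(nΣh² − (Σh)²)]
Numerator: 12×7679 − 283×324 = 456
Denominator: √[(86604 − 80089)(109728 − 104976)] = √[6515 × 4752] = 5564.1064
r = 456 / 5564.1064 ≈ 0.082

0.082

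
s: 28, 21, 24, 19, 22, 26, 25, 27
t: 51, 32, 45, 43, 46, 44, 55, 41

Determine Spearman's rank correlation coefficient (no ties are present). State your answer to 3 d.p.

Rank s: 8, 2, 4, 1, 3, 6, 5, 7
Rank t: 7, 1, 5, 3, 6, 4, 8, 2
d = rank(s) − rank(t): 1, 1, -1, -2, -3, 2, -3, 5; Σd² = 54
ρ = 1 − 6Σd² / [n(n²−1)] = 1 − 6×54 / (8×63) = 1 − 324/504 ≈ 0.357

0.357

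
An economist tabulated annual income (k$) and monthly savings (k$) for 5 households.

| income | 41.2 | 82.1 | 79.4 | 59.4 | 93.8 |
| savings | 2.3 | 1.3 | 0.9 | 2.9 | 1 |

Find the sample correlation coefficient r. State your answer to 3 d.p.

n = 5, Σx = 355.9, Σy = 8.4, Σx² = 27069.01, Σy² = 17.2, Σxy = 539.01
nΣxy − ΣxΣy = 2695.05 − 2989.56 = -294.51
nΣx² − (Σx)² = 135345.05 − 126664.81 = 8680.24; nΣy² − (Σy)² = 86 − 70.56 = 15.44
r = -294.51 / √(8680.24 × 15.44) = -294.51 / 366.0914 ≈ -0.804

-0.804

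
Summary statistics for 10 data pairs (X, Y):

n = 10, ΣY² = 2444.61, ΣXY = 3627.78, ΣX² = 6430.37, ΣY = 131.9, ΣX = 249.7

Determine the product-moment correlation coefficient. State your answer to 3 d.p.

0.901

r = (nΣXY − ΣXΣY) / √[(nΣX² − (ΣX)²)(nΣY² − (ΣY)²)]
Numerator: 10×3627.78 − 249.7×131.9 = 3342.37
Denominator: √[(64303.7 − 62350.09)(24446.1 − 17397.61)] = √[1953.61 × 7048.49] = 3710.7951
r = 3342.37 / 3710.7951 ≈ 0.901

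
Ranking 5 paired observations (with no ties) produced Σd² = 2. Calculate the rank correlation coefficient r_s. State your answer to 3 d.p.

ρ = 1 − 6Σd² / [n(n²−1)] = 1 − 6×2 / (5×24)
  = 1 − 12/120 = 1 − 0.1000 ≈ 0.900

0.900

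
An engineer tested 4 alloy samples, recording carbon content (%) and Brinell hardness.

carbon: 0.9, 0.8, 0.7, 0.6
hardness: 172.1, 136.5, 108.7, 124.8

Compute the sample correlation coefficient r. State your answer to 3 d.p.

0.814

n = 4, Σx = 3, Σy = 542.1, Σx² = 2.3, Σy² = 75641.39, Σxy = 415.06
nΣxy − ΣxΣy = 1660.24 − 1626.3 = 33.94
nΣx² − (Σx)² = 9.2 − 9 = 0.2; nΣy² − (Σy)² = 302565.56 − 293872.41 = 8693.15
r = 33.94 / √(0.2 × 8693.15) = 33.94 / 41.6969 ≈ 0.814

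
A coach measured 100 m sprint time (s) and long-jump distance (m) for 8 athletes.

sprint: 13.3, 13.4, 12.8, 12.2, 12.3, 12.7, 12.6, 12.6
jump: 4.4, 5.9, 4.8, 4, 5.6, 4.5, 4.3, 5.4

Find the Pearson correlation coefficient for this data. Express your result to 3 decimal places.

n = 8, Σx = 101.9, Σy = 38.9, Σx² = 1299.23, Σy² = 192.47, Σxy = 496.07
nΣxy − ΣxΣy = 3968.56 − 3963.91 = 4.65
nΣx² − (Σx)² = 10393.84 − 10383.61 = 10.23; nΣy² − (Σy)² = 1539.76 − 1513.21 = 26.55
r = 4.65 / √(10.23 × 26.55) = 4.65 / 16.4805 ≈ 0.282

0.282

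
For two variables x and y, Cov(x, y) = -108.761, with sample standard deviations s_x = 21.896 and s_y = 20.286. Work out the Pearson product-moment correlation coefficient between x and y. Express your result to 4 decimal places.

-0.2449

r = Cov(x,y) / (s_x · s_y) = -108.761 / (21.896 × 20.286)
  = -108.761 / 444.1823 ≈ -0.2449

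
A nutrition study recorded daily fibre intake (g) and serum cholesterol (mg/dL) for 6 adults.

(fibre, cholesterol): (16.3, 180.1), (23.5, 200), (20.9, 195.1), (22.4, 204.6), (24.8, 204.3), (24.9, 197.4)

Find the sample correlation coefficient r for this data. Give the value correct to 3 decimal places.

n = 6, Σx = 132.8, Σy = 1181.5, Σx² = 2991.56, Σy² = 233066.43, Σxy = 26278.16
nΣxy − ΣxΣy = 157668.96 − 156903.2 = 765.76
nΣx² − (Σx)² = 17949.36 − 17635.84 = 313.52; nΣy² − (Σy)² = 1398398.58 − 1395942.25 = 2456.33
r = 765.76 / √(313.52 × 2456.33) = 765.76 / 877.5583 ≈ 0.873

0.873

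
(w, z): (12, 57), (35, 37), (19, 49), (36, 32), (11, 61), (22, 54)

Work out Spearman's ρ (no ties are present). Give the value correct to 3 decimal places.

-0.943

Rank w: 2, 5, 3, 6, 1, 4
Rank z: 5, 2, 3, 1, 6, 4
d = rank(w) − rank(z): -3, 3, 0, 5, -5, 0; Σd² = 68
ρ = 1 − 6Σd² / [n(n²−1)] = 1 − 6×68 / (6×35) = 1 − 408/210 ≈ -0.943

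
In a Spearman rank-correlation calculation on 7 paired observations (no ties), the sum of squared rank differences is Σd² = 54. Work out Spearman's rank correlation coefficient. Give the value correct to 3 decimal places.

0.036

ρ = 1 − 6Σd² / [n(n²−1)] = 1 − 6×54 / (7×48)
  = 1 − 324/336 = 1 − 0.9643 ≈ 0.036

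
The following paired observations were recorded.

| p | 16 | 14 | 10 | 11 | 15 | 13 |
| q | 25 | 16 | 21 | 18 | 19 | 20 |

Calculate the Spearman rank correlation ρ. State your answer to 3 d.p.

0.143

Rank p: 6, 4, 1, 2, 5, 3
Rank q: 6, 1, 5, 2, 3, 4
d = rank(p) − rank(q): 0, 3, -4, 0, 2, -1; Σd² = 30
ρ = 1 − 6Σd² / [n(n²−1)] = 1 − 6×30 / (6×35) = 1 − 180/210 ≈ 0.143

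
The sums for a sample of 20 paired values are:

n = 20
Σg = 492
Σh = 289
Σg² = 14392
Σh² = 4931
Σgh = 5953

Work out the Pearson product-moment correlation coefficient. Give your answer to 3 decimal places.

-0.880

r = (nΣgh − ΣgΣh) / √[(nΣg² − (Σg)²)(nΣh² − (Σh)²)]
Numerator: 20×5953 − 492×289 = -23128
Denominator: √[(287840 − 242064)(98620 − 83521)] = √[45776 × 15099] = 26290.1469
r = -23128 / 26290.1469 ≈ -0.880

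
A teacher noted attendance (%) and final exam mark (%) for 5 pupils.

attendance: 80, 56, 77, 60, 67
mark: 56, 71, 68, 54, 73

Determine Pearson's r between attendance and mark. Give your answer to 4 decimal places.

-0.1993

n = 5, Σx = 340, Σy = 322, Σx² = 23554, Σy² = 21046, Σxy = 21823
nΣxy − ΣxΣy = 109115 − 109480 = -365
nΣx² − (Σx)² = 117770 − 115600 = 2170; nΣy² − (Σy)² = 105230 − 103684 = 1546
r = -365 / √(2170 × 1546) = -365 / 1831.6168 ≈ -0.1993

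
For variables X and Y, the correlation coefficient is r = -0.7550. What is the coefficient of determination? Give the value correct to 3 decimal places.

r² = (-0.7550)² = 0.570

0.570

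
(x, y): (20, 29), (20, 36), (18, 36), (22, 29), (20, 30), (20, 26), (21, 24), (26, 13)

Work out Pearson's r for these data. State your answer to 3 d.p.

n = 8, Σx = 167, Σy = 223, Σx² = 3525, Σy² = 6595, Σxy = 4548
nΣxy − ΣxΣy = 36384 − 37241 = -857
nΣx² − (Σx)² = 28200 − 27889 = 311; nΣy² − (Σy)² = 52760 − 49729 = 3031
r = -857 / √(311 × 3031) = -857 / 970.8970 ≈ -0.883

-0.883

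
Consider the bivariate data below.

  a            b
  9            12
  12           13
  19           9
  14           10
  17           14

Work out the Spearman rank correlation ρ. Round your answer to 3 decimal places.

Rank a: 1, 2, 5, 3, 4
Rank b: 3, 4, 1, 2, 5
d = rank(a) − rank(b): -2, -2, 4, 1, -1; Σd² = 26
ρ = 1 − 6Σd² / [n(n²−1)] = 1 − 6×26 / (5×24) = 1 − 156/120 ≈ -0.300

-0.300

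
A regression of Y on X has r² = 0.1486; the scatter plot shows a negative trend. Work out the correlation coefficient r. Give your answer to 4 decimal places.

|r| = √0.1486 = 0.3855
The association is negative, so r = −0.3855.

-0.3855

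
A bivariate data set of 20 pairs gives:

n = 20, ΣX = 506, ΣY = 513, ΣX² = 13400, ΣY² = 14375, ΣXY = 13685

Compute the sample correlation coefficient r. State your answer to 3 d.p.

0.828

r = (nΣXY − ΣXΣY) / √[(nΣX² − (ΣX)²)(nΣY² − (ΣY)²)]
Numerator: 20×13685 − 506×513 = 14122
Denominator: √[(268000 − 256036)(287500 − 263169)] = √[11964 × 24331] = 17061.5381
r = 14122 / 17061.5381 ≈ 0.828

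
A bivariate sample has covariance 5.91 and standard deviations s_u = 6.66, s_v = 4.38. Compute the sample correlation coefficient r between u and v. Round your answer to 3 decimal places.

0.203

r = Cov(u,v) / (s_u · s_v) = 5.91 / (6.66 × 4.38)
  = 5.91 / 29.1708 ≈ 0.203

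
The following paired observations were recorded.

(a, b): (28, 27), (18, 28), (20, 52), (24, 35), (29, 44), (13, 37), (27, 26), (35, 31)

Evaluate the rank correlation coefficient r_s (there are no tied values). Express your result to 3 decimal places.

Rank a: 6, 2, 3, 4, 7, 1, 5, 8
Rank b: 2, 3, 8, 5, 7, 6, 1, 4
d = rank(a) − rank(b): 4, -1, -5, -1, 0, -5, 4, 4; Σd² = 100
ρ = 1 − 6Σd² / [n(n²−1)] = 1 − 6×100 / (8×63) = 1 − 600/504 ≈ -0.190

-0.190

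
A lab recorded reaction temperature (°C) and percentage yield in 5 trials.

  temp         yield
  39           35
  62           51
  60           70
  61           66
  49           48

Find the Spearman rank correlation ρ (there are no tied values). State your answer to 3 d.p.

0.600

Rank temp: 1, 5, 3, 4, 2
Rank yield: 1, 3, 5, 4, 2
d = rank(temp) − rank(yield): 0, 2, -2, 0, 0; Σd² = 8
ρ = 1 − 6Σd² / [n(n²−1)] = 1 − 6×8 / (5×24) = 1 − 48/120 ≈ 0.600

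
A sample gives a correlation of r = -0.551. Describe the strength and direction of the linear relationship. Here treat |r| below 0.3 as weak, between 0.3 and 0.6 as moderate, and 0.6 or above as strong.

moderate negative

r = -0.551 < 0 so the relationship is negative.
|r| = 0.551, which falls in the moderate range.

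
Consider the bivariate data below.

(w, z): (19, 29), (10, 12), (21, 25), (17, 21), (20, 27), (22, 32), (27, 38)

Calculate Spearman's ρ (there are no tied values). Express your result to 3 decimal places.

0.857

Rank w: 3, 1, 5, 2, 4, 6, 7
Rank z: 5, 1, 3, 2, 4, 6, 7
d = rank(w) − rank(z): -2, 0, 2, 0, 0, 0, 0; Σd² = 8
ρ = 1 − 6Σd² / [n(n²−1)] = 1 − 6×8 / (7×48) = 1 − 48/336 ≈ 0.857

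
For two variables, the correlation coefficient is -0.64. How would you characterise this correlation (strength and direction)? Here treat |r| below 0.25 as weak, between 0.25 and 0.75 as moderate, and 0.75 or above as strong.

moderate negative

r = -0.64 < 0 so the relationship is negative.
|r| = 0.64, which falls in the moderate range.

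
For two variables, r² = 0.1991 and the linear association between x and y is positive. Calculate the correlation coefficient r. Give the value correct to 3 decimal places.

0.446

|r| = √0.1991 = 0.446
The association is positive, so r = 0.446.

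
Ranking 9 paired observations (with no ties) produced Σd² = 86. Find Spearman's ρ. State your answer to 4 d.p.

0.2833

ρ = 1 − 6Σd² / [n(n²−1)] = 1 − 6×86 / (9×80)
  = 1 − 516/720 = 1 − 0.71667 ≈ 0.2833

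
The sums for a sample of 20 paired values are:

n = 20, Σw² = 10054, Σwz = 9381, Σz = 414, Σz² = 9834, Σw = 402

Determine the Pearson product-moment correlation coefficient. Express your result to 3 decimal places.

r = (nΣwz − ΣwΣz) / √[(nΣw² − (Σw)²)(nΣz² − (Σz)²)]
Numerator: 20×9381 − 402×414 = 21192
Denominator: √[(201080 − 161604)(196680 − 171396)] = √[39476 × 25284] = 31592.8977
r = 21192 / 31592.8977 ≈ 0.671

0.671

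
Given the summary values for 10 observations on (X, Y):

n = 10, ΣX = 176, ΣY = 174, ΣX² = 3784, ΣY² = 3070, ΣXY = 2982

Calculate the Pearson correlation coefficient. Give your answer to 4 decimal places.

r = (nΣXY − ΣXΣY) / √[(nΣX² − (ΣX)²)(nΣY² − (ΣY)²)]
Numerator: 10×2982 − 176×174 = -804
Denominator: √[(37840 − 30976)(30700 − 30276)] = √[6864 × 424] = 1705.9707
r = -804 / 1705.9707 ≈ -0.4713

-0.4713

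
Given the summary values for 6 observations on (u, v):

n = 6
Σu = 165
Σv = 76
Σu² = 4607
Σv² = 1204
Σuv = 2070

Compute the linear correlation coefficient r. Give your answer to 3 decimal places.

r = (nΣuv − ΣuΣv) / √[(nΣu² − (Σu)²)(nΣv² − (Σv)²)]
Numerator: 6×2070 − 165×76 = -120
Denominator: √[(27642 − 27225)(7224 − 5776)] = √[417 × 1448] = 777.0560
r = -120 / 777.0560 ≈ -0.154

-0.154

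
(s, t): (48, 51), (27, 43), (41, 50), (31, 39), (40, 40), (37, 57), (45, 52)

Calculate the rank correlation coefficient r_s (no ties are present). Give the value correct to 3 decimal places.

0.464

Rank s: 7, 1, 5, 2, 4, 3, 6
Rank t: 5, 3, 4, 1, 2, 7, 6
d = rank(s) − rank(t): 2, -2, 1, 1, 2, -4, 0; Σd² = 30
ρ = 1 − 6Σd² / [n(n²−1)] = 1 − 6×30 / (7×48) = 1 − 180/336 ≈ 0.464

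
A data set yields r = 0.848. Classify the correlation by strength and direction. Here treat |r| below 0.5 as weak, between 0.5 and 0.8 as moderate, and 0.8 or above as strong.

strong positive

r = 0.848 > 0 so the relationship is positive.
|r| = 0.848, which falls in the strong range.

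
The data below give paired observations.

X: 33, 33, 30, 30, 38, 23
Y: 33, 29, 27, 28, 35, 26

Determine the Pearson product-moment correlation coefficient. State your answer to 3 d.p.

n = 6, ΣX = 187, ΣY = 178, ΣX² = 5951, ΣY² = 5344, ΣXY = 5624
nΣXY − ΣXΣY = 33744 − 33286 = 458
nΣX² − (ΣX)² = 35706 − 34969 = 737; nΣY² − (ΣY)² = 32064 − 31684 = 380
r = 458 / √(737 × 380) = 458 / 529.2070 ≈ 0.865

0.865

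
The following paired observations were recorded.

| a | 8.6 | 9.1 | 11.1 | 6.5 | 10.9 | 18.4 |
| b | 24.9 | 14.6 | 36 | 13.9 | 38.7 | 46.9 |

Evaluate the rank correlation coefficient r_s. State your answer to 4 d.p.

0.8857

Rank a: 2, 3, 5, 1, 4, 6
Rank b: 3, 2, 4, 1, 5, 6
d = rank(a) − rank(b): -1, 1, 1, 0, -1, 0; Σd² = 4
ρ = 1 − 6Σd² / [n(n²−1)] = 1 − 6×4 / (6×35) = 1 − 24/210 ≈ 0.8857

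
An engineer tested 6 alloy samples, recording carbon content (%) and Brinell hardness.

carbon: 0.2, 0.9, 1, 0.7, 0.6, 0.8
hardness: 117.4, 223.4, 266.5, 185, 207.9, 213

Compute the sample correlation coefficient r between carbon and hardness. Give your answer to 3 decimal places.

n = 6, Σx = 4.2, Σy = 1213.2, Σx² = 3.34, Σy² = 257528.98, Σxy = 915.68
nΣxy − ΣxΣy = 5494.08 − 5095.44 = 398.64
nΣx² − (Σx)² = 20.04 − 17.64 = 2.4; nΣy² − (Σy)² = 1545173.88 − 1471854.24 = 73319.64
r = 398.64 / √(2.4 × 73319.64) = 398.64 / 419.4844 ≈ 0.950

0.950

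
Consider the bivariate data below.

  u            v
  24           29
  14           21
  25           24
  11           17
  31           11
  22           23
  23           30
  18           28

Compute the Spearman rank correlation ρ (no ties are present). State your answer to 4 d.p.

0.1190

Rank u: 6, 2, 7, 1, 8, 4, 5, 3
Rank v: 7, 3, 5, 2, 1, 4, 8, 6
d = rank(u) − rank(v): -1, -1, 2, -1, 7, 0, -3, -3; Σd² = 74
ρ = 1 − 6Σd² / [n(n²−1)] = 1 − 6×74 / (8×63) = 1 − 444/504 ≈ 0.1190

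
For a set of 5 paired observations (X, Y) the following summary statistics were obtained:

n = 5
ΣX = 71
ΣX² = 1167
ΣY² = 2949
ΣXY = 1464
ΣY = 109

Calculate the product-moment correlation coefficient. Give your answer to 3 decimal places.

-0.278

r = (nΣXY − ΣXΣY) / √[(nΣX² − (ΣX)²)(nΣY² − (ΣY)²)]
Numerator: 5×1464 − 71×109 = -419
Denominator: √[(5835 − 5041)(14745 − 11881)] = √[794 × 2864] = 1507.9841
r = -419 / 1507.9841 ≈ -0.278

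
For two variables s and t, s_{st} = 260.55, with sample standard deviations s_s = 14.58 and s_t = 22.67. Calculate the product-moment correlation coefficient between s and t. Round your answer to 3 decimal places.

0.788

r = Cov(s,t) / (s_s · s_t) = 260.55 / (14.58 × 22.67)
  = 260.55 / 330.5286 ≈ 0.788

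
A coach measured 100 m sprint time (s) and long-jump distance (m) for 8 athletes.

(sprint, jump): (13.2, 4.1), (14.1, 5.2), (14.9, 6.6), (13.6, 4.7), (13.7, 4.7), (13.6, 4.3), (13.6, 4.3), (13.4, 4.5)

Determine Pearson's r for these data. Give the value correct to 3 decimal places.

n = 8, Σx = 110.1, Σy = 38.4, Σx² = 1517.19, Σy² = 188.82, Σxy = 531.35
nΣxy − ΣxΣy = 4250.8 − 4227.84 = 22.96
nΣx² − (Σx)² = 12137.52 − 12122.01 = 15.51; nΣy² − (Σy)² = 1510.56 − 1474.56 = 36
r = 22.96 / √(15.51 × 36) = 22.96 / 23.6296 ≈ 0.972

0.972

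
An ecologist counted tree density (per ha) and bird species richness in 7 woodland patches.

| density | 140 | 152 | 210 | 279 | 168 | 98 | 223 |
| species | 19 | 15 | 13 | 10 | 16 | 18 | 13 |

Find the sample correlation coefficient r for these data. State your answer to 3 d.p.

-0.934

n = 7, Σx = 1270, Σy = 104, Σx² = 252202, Σy² = 1604, Σxy = 17811
nΣxy − ΣxΣy = 124677 − 132080 = -7403
nΣx² − (Σx)² = 1765414 − 1612900 = 152514; nΣy² − (Σy)² = 11228 − 10816 = 412
r = -7403 / √(152514 × 412) = -7403 / 7926.9015 ≈ -0.934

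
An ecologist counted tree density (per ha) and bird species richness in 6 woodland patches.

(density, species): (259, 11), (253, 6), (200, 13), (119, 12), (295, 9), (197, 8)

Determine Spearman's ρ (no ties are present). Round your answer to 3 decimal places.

-0.257

Rank density: 5, 4, 3, 1, 6, 2
Rank species: 4, 1, 6, 5, 3, 2
d = rank(density) − rank(species): 1, 3, -3, -4, 3, 0; Σd² = 44
ρ = 1 − 6Σd² / [n(n²−1)] = 1 − 6×44 / (6×35) = 1 − 264/210 ≈ -0.257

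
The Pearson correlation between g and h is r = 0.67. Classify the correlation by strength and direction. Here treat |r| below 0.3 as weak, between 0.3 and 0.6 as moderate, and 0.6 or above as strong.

r = 0.67 > 0 so the relationship is positive.
|r| = 0.67, which falls in the strong range.

strong positive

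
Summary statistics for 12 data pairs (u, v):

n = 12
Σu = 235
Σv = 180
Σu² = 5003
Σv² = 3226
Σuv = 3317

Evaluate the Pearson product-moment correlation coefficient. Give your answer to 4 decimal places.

-0.4529

r = (nΣuv − ΣuΣv) / √[(nΣu² − (Σu)²)(nΣv² − (Σv)²)]
Numerator: 12×3317 − 235×180 = -2496
Denominator: √[(60036 − 55225)(38712 − 32400)] = √[4811 × 6312] = 5510.6290
r = -2496 / 5510.6290 ≈ -0.4529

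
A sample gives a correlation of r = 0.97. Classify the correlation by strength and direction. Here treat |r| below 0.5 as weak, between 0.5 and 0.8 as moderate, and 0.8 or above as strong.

strong positive

r = 0.97 > 0 so the relationship is positive.
|r| = 0.97, which falls in the strong range.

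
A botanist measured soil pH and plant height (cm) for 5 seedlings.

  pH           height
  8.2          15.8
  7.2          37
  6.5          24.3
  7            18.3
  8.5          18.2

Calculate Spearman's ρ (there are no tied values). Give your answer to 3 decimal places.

Rank pH: 4, 3, 1, 2, 5
Rank height: 1, 5, 4, 3, 2
d = rank(pH) − rank(height): 3, -2, -3, -1, 3; Σd² = 32
ρ = 1 − 6Σd² / [n(n²−1)] = 1 − 6×32 / (5×24) = 1 − 192/120 ≈ -0.600

-0.600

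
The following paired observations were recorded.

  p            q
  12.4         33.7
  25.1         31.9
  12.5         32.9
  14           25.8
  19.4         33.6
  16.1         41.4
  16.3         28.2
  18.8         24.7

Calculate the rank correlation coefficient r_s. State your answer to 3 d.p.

-0.286

Rank p: 1, 8, 2, 3, 7, 4, 5, 6
Rank q: 7, 4, 5, 2, 6, 8, 3, 1
d = rank(p) − rank(q): -6, 4, -3, 1, 1, -4, 2, 5; Σd² = 108
ρ = 1 − 6Σd² / [n(n²−1)] = 1 − 6×108 / (8×63) = 1 − 648/504 ≈ -0.286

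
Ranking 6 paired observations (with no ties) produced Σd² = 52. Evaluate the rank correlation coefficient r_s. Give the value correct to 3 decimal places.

ρ = 1 − 6Σd² / [n(n²−1)] = 1 − 6×52 / (6×35)
  = 1 − 312/210 = 1 − 1.4857 ≈ -0.486

-0.486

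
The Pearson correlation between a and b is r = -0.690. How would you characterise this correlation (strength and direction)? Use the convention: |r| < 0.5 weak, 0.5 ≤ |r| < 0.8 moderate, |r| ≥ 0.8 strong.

r = -0.690 < 0 so the relationship is negative.
|r| = 0.690, which falls in the moderate range.

moderate negative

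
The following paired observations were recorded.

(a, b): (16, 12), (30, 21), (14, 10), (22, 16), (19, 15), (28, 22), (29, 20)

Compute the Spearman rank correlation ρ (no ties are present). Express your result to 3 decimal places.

Rank a: 2, 7, 1, 4, 3, 5, 6
Rank b: 2, 6, 1, 4, 3, 7, 5
d = rank(a) − rank(b): 0, 1, 0, 0, 0, -2, 1; Σd² = 6
ρ = 1 − 6Σd² / [n(n²−1)] = 1 − 6×6 / (7×48) = 1 − 36/336 ≈ 0.893

0.893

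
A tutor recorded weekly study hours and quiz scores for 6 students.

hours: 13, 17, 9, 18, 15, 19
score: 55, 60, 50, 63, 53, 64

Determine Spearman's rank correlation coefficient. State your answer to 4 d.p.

0.9429

Rank hours: 2, 4, 1, 5, 3, 6
Rank score: 3, 4, 1, 5, 2, 6
d = rank(hours) − rank(score): -1, 0, 0, 0, 1, 0; Σd² = 2
ρ = 1 − 6Σd² / [n(n²−1)] = 1 − 6×2 / (6×35) = 1 − 12/210 ≈ 0.9429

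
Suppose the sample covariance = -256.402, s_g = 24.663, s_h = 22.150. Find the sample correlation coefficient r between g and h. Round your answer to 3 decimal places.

-0.469

r = Cov(g,h) / (s_g · s_h) = -256.402 / (24.663 × 22.150)
  = -256.402 / 546.2854 ≈ -0.469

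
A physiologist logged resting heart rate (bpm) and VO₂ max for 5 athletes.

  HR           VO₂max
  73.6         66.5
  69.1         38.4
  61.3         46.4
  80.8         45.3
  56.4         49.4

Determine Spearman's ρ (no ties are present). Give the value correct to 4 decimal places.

-0.2000

Rank HR: 4, 3, 2, 5, 1
Rank VO₂max: 5, 1, 3, 2, 4
d = rank(HR) − rank(VO₂max): -1, 2, -1, 3, -3; Σd² = 24
ρ = 1 − 6Σd² / [n(n²−1)] = 1 − 6×24 / (5×24) = 1 − 144/120 ≈ -0.2000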